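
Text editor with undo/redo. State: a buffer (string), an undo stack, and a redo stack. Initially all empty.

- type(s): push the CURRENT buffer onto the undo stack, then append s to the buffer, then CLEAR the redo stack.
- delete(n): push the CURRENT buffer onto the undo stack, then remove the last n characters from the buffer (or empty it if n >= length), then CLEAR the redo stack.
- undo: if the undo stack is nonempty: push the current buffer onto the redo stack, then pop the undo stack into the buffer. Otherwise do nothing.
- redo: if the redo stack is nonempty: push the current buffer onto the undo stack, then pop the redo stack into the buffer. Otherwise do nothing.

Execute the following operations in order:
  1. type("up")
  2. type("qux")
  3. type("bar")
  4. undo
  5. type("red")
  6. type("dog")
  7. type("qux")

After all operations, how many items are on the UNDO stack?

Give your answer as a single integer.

After op 1 (type): buf='up' undo_depth=1 redo_depth=0
After op 2 (type): buf='upqux' undo_depth=2 redo_depth=0
After op 3 (type): buf='upquxbar' undo_depth=3 redo_depth=0
After op 4 (undo): buf='upqux' undo_depth=2 redo_depth=1
After op 5 (type): buf='upquxred' undo_depth=3 redo_depth=0
After op 6 (type): buf='upquxreddog' undo_depth=4 redo_depth=0
After op 7 (type): buf='upquxreddogqux' undo_depth=5 redo_depth=0

Answer: 5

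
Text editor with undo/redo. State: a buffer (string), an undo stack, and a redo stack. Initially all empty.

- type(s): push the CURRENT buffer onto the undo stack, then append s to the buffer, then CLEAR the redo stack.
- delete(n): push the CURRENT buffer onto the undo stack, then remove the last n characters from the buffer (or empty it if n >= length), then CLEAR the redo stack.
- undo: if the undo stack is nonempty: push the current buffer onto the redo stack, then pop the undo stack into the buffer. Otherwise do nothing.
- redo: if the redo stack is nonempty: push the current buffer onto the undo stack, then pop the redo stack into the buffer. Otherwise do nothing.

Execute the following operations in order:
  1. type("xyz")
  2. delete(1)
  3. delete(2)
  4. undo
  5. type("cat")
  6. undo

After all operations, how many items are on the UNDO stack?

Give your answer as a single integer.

Answer: 2

Derivation:
After op 1 (type): buf='xyz' undo_depth=1 redo_depth=0
After op 2 (delete): buf='xy' undo_depth=2 redo_depth=0
After op 3 (delete): buf='(empty)' undo_depth=3 redo_depth=0
After op 4 (undo): buf='xy' undo_depth=2 redo_depth=1
After op 5 (type): buf='xycat' undo_depth=3 redo_depth=0
After op 6 (undo): buf='xy' undo_depth=2 redo_depth=1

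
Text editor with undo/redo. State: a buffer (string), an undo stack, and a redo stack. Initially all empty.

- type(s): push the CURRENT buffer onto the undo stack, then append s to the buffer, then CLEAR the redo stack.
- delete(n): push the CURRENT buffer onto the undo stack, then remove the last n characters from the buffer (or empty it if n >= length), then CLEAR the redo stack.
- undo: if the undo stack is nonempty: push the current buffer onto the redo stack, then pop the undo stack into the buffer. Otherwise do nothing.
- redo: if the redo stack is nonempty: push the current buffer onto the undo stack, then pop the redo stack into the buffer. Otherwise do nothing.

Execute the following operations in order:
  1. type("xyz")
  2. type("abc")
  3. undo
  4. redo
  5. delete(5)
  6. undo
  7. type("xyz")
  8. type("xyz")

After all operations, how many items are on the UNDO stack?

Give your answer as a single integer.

After op 1 (type): buf='xyz' undo_depth=1 redo_depth=0
After op 2 (type): buf='xyzabc' undo_depth=2 redo_depth=0
After op 3 (undo): buf='xyz' undo_depth=1 redo_depth=1
After op 4 (redo): buf='xyzabc' undo_depth=2 redo_depth=0
After op 5 (delete): buf='x' undo_depth=3 redo_depth=0
After op 6 (undo): buf='xyzabc' undo_depth=2 redo_depth=1
After op 7 (type): buf='xyzabcxyz' undo_depth=3 redo_depth=0
After op 8 (type): buf='xyzabcxyzxyz' undo_depth=4 redo_depth=0

Answer: 4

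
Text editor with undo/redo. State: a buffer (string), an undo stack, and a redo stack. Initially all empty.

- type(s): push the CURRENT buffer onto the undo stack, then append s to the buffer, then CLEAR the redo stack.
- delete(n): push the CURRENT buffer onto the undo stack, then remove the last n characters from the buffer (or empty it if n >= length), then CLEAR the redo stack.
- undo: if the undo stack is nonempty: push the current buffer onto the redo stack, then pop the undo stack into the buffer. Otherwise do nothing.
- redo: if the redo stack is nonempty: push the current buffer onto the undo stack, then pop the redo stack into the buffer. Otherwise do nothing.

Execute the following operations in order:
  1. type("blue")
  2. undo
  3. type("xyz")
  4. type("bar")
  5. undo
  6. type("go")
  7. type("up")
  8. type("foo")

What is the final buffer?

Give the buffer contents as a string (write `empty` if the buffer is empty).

Answer: xyzgoupfoo

Derivation:
After op 1 (type): buf='blue' undo_depth=1 redo_depth=0
After op 2 (undo): buf='(empty)' undo_depth=0 redo_depth=1
After op 3 (type): buf='xyz' undo_depth=1 redo_depth=0
After op 4 (type): buf='xyzbar' undo_depth=2 redo_depth=0
After op 5 (undo): buf='xyz' undo_depth=1 redo_depth=1
After op 6 (type): buf='xyzgo' undo_depth=2 redo_depth=0
After op 7 (type): buf='xyzgoup' undo_depth=3 redo_depth=0
After op 8 (type): buf='xyzgoupfoo' undo_depth=4 redo_depth=0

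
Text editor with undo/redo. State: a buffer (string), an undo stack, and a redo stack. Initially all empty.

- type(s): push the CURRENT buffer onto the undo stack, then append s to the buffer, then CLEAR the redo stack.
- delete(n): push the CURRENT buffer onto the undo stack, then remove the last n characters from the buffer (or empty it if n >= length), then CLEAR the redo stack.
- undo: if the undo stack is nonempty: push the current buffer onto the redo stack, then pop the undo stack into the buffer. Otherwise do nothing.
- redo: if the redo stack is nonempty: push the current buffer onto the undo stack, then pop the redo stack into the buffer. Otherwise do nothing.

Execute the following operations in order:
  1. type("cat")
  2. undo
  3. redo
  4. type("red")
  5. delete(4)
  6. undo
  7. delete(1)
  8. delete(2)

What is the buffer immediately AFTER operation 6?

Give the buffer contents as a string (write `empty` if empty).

After op 1 (type): buf='cat' undo_depth=1 redo_depth=0
After op 2 (undo): buf='(empty)' undo_depth=0 redo_depth=1
After op 3 (redo): buf='cat' undo_depth=1 redo_depth=0
After op 4 (type): buf='catred' undo_depth=2 redo_depth=0
After op 5 (delete): buf='ca' undo_depth=3 redo_depth=0
After op 6 (undo): buf='catred' undo_depth=2 redo_depth=1

Answer: catred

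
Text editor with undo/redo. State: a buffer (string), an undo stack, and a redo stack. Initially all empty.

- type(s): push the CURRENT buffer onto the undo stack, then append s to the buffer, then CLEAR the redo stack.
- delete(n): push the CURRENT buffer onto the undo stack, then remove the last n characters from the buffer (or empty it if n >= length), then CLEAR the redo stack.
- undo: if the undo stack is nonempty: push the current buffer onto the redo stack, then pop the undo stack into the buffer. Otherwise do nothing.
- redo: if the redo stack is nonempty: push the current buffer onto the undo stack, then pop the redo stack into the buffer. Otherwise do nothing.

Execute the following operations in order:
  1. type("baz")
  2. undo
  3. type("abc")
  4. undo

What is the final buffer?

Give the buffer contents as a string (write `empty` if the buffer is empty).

Answer: empty

Derivation:
After op 1 (type): buf='baz' undo_depth=1 redo_depth=0
After op 2 (undo): buf='(empty)' undo_depth=0 redo_depth=1
After op 3 (type): buf='abc' undo_depth=1 redo_depth=0
After op 4 (undo): buf='(empty)' undo_depth=0 redo_depth=1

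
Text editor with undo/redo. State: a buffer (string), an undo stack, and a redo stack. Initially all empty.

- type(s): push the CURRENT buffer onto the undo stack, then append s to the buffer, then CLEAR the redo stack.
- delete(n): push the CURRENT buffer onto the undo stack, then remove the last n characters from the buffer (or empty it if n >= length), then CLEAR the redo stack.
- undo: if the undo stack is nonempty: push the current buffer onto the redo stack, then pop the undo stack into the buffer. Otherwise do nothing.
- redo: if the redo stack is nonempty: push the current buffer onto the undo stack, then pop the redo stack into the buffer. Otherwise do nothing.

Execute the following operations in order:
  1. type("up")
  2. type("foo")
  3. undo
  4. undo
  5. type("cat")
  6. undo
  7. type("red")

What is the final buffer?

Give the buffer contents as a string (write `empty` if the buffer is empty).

After op 1 (type): buf='up' undo_depth=1 redo_depth=0
After op 2 (type): buf='upfoo' undo_depth=2 redo_depth=0
After op 3 (undo): buf='up' undo_depth=1 redo_depth=1
After op 4 (undo): buf='(empty)' undo_depth=0 redo_depth=2
After op 5 (type): buf='cat' undo_depth=1 redo_depth=0
After op 6 (undo): buf='(empty)' undo_depth=0 redo_depth=1
After op 7 (type): buf='red' undo_depth=1 redo_depth=0

Answer: red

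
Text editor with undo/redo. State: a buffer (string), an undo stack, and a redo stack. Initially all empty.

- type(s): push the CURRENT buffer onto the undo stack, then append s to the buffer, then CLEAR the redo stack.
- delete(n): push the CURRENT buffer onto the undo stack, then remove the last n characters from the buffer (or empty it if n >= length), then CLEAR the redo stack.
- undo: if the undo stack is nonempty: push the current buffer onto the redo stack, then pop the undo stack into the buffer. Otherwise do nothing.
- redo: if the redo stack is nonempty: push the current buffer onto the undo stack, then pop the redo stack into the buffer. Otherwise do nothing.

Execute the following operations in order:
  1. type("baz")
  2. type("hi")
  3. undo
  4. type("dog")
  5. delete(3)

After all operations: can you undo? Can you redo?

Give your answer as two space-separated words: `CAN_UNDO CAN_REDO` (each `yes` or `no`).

After op 1 (type): buf='baz' undo_depth=1 redo_depth=0
After op 2 (type): buf='bazhi' undo_depth=2 redo_depth=0
After op 3 (undo): buf='baz' undo_depth=1 redo_depth=1
After op 4 (type): buf='bazdog' undo_depth=2 redo_depth=0
After op 5 (delete): buf='baz' undo_depth=3 redo_depth=0

Answer: yes no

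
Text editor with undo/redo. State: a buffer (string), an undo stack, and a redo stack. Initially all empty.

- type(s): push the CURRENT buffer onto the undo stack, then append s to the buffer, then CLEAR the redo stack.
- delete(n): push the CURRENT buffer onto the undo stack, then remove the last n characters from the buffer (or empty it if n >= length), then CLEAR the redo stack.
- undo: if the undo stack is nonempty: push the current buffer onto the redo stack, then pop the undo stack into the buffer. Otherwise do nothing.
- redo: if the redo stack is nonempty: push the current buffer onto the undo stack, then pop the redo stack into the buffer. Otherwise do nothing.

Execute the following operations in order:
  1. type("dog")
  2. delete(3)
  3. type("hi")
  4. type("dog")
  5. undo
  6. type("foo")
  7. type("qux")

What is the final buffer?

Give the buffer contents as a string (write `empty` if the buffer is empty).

Answer: hifooqux

Derivation:
After op 1 (type): buf='dog' undo_depth=1 redo_depth=0
After op 2 (delete): buf='(empty)' undo_depth=2 redo_depth=0
After op 3 (type): buf='hi' undo_depth=3 redo_depth=0
After op 4 (type): buf='hidog' undo_depth=4 redo_depth=0
After op 5 (undo): buf='hi' undo_depth=3 redo_depth=1
After op 6 (type): buf='hifoo' undo_depth=4 redo_depth=0
After op 7 (type): buf='hifooqux' undo_depth=5 redo_depth=0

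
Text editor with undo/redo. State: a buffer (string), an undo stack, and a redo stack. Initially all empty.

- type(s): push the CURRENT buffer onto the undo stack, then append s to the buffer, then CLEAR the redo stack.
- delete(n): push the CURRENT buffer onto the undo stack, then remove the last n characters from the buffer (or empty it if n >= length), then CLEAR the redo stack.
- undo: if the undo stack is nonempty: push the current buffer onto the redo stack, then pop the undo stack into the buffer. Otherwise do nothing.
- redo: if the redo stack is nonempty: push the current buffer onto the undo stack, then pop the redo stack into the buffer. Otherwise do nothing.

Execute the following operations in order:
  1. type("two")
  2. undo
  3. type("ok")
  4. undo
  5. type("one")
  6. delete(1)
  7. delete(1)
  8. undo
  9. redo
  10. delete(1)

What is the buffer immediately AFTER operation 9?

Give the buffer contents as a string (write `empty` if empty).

Answer: o

Derivation:
After op 1 (type): buf='two' undo_depth=1 redo_depth=0
After op 2 (undo): buf='(empty)' undo_depth=0 redo_depth=1
After op 3 (type): buf='ok' undo_depth=1 redo_depth=0
After op 4 (undo): buf='(empty)' undo_depth=0 redo_depth=1
After op 5 (type): buf='one' undo_depth=1 redo_depth=0
After op 6 (delete): buf='on' undo_depth=2 redo_depth=0
After op 7 (delete): buf='o' undo_depth=3 redo_depth=0
After op 8 (undo): buf='on' undo_depth=2 redo_depth=1
After op 9 (redo): buf='o' undo_depth=3 redo_depth=0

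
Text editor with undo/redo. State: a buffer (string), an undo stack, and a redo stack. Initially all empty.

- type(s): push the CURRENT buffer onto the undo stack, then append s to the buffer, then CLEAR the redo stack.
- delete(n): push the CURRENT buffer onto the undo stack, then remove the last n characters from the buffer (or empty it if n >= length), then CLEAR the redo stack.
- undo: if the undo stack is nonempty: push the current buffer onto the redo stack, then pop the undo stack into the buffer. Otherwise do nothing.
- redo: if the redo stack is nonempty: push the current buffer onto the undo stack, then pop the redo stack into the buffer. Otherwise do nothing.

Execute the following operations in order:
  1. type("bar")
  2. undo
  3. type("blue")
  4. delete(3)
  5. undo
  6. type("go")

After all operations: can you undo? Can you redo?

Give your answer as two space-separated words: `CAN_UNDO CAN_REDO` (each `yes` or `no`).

After op 1 (type): buf='bar' undo_depth=1 redo_depth=0
After op 2 (undo): buf='(empty)' undo_depth=0 redo_depth=1
After op 3 (type): buf='blue' undo_depth=1 redo_depth=0
After op 4 (delete): buf='b' undo_depth=2 redo_depth=0
After op 5 (undo): buf='blue' undo_depth=1 redo_depth=1
After op 6 (type): buf='bluego' undo_depth=2 redo_depth=0

Answer: yes no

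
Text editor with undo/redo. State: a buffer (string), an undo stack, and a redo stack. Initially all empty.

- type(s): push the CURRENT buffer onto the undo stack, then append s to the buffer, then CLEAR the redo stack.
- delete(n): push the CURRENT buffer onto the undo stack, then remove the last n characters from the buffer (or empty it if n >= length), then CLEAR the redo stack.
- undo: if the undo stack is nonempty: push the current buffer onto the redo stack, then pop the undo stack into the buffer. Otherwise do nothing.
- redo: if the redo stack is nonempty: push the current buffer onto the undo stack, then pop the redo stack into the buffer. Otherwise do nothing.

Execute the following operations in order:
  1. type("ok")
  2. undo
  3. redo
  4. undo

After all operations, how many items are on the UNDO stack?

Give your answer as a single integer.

After op 1 (type): buf='ok' undo_depth=1 redo_depth=0
After op 2 (undo): buf='(empty)' undo_depth=0 redo_depth=1
After op 3 (redo): buf='ok' undo_depth=1 redo_depth=0
After op 4 (undo): buf='(empty)' undo_depth=0 redo_depth=1

Answer: 0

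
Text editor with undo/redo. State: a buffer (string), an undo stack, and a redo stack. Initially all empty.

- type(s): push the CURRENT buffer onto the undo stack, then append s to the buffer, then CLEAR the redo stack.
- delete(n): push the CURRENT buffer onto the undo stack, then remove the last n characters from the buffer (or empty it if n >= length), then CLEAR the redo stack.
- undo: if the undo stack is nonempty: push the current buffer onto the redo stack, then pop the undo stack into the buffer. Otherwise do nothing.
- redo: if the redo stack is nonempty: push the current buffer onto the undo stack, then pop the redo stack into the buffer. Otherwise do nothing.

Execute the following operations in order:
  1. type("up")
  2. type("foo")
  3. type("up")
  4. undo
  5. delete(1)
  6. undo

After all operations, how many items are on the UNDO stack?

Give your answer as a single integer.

Answer: 2

Derivation:
After op 1 (type): buf='up' undo_depth=1 redo_depth=0
After op 2 (type): buf='upfoo' undo_depth=2 redo_depth=0
After op 3 (type): buf='upfooup' undo_depth=3 redo_depth=0
After op 4 (undo): buf='upfoo' undo_depth=2 redo_depth=1
After op 5 (delete): buf='upfo' undo_depth=3 redo_depth=0
After op 6 (undo): buf='upfoo' undo_depth=2 redo_depth=1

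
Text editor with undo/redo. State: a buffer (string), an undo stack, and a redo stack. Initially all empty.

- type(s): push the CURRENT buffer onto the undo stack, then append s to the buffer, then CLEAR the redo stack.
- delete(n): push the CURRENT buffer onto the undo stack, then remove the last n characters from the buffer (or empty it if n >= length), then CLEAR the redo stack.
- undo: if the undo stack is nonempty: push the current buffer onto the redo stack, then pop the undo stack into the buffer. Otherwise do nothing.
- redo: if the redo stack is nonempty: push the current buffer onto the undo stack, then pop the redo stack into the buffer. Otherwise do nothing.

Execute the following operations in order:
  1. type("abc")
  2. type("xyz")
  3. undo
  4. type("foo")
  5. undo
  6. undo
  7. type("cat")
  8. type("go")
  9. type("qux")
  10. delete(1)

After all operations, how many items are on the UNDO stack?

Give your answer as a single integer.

After op 1 (type): buf='abc' undo_depth=1 redo_depth=0
After op 2 (type): buf='abcxyz' undo_depth=2 redo_depth=0
After op 3 (undo): buf='abc' undo_depth=1 redo_depth=1
After op 4 (type): buf='abcfoo' undo_depth=2 redo_depth=0
After op 5 (undo): buf='abc' undo_depth=1 redo_depth=1
After op 6 (undo): buf='(empty)' undo_depth=0 redo_depth=2
After op 7 (type): buf='cat' undo_depth=1 redo_depth=0
After op 8 (type): buf='catgo' undo_depth=2 redo_depth=0
After op 9 (type): buf='catgoqux' undo_depth=3 redo_depth=0
After op 10 (delete): buf='catgoqu' undo_depth=4 redo_depth=0

Answer: 4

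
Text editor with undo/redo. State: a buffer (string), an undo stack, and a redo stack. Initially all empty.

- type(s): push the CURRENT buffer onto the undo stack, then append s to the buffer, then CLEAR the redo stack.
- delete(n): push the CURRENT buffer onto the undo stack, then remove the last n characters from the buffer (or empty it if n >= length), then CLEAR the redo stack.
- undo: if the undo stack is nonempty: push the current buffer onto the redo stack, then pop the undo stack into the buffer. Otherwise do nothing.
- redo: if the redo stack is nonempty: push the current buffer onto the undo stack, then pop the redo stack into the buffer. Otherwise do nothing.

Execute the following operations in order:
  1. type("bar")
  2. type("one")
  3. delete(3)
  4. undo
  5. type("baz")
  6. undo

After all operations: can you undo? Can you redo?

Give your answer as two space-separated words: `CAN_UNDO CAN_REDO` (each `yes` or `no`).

Answer: yes yes

Derivation:
After op 1 (type): buf='bar' undo_depth=1 redo_depth=0
After op 2 (type): buf='barone' undo_depth=2 redo_depth=0
After op 3 (delete): buf='bar' undo_depth=3 redo_depth=0
After op 4 (undo): buf='barone' undo_depth=2 redo_depth=1
After op 5 (type): buf='baronebaz' undo_depth=3 redo_depth=0
After op 6 (undo): buf='barone' undo_depth=2 redo_depth=1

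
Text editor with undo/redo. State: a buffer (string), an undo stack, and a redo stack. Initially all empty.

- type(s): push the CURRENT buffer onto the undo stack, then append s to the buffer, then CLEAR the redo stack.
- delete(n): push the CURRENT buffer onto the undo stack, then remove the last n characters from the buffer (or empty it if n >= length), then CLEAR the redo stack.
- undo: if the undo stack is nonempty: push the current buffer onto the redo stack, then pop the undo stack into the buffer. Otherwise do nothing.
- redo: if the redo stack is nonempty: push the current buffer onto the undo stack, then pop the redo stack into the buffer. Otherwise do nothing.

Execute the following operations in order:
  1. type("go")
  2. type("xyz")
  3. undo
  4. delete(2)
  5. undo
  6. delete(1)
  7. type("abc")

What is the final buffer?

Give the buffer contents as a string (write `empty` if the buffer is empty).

After op 1 (type): buf='go' undo_depth=1 redo_depth=0
After op 2 (type): buf='goxyz' undo_depth=2 redo_depth=0
After op 3 (undo): buf='go' undo_depth=1 redo_depth=1
After op 4 (delete): buf='(empty)' undo_depth=2 redo_depth=0
After op 5 (undo): buf='go' undo_depth=1 redo_depth=1
After op 6 (delete): buf='g' undo_depth=2 redo_depth=0
After op 7 (type): buf='gabc' undo_depth=3 redo_depth=0

Answer: gabc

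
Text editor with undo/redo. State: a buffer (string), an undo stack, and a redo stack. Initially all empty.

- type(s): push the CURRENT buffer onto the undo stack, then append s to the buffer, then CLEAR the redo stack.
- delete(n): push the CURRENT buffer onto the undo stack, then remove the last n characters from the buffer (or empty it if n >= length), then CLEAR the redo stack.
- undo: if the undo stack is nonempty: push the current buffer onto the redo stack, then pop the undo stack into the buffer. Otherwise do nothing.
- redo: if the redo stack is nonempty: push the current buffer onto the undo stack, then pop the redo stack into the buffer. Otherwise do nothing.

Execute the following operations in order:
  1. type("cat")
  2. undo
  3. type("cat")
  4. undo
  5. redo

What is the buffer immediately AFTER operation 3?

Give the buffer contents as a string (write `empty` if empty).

After op 1 (type): buf='cat' undo_depth=1 redo_depth=0
After op 2 (undo): buf='(empty)' undo_depth=0 redo_depth=1
After op 3 (type): buf='cat' undo_depth=1 redo_depth=0

Answer: cat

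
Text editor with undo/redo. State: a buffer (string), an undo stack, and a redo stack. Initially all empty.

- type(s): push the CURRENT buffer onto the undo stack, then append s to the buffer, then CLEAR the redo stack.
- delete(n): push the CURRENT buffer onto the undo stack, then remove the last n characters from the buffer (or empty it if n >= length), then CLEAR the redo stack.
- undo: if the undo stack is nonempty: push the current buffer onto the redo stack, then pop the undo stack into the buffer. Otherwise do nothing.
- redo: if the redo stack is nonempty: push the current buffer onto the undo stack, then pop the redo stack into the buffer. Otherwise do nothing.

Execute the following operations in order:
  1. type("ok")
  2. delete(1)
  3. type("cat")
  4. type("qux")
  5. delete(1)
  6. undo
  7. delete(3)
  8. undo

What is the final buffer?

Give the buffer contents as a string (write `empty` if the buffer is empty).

Answer: ocatqux

Derivation:
After op 1 (type): buf='ok' undo_depth=1 redo_depth=0
After op 2 (delete): buf='o' undo_depth=2 redo_depth=0
After op 3 (type): buf='ocat' undo_depth=3 redo_depth=0
After op 4 (type): buf='ocatqux' undo_depth=4 redo_depth=0
After op 5 (delete): buf='ocatqu' undo_depth=5 redo_depth=0
After op 6 (undo): buf='ocatqux' undo_depth=4 redo_depth=1
After op 7 (delete): buf='ocat' undo_depth=5 redo_depth=0
After op 8 (undo): buf='ocatqux' undo_depth=4 redo_depth=1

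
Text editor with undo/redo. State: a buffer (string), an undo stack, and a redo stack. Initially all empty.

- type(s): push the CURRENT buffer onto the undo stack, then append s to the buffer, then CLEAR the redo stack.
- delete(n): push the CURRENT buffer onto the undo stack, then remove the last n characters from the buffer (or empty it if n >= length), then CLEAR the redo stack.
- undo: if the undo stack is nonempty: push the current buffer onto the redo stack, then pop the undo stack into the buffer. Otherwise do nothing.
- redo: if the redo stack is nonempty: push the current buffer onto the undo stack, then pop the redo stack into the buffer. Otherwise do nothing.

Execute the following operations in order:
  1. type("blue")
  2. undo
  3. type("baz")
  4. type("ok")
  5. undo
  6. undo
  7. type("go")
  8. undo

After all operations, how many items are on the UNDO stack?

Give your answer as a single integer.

After op 1 (type): buf='blue' undo_depth=1 redo_depth=0
After op 2 (undo): buf='(empty)' undo_depth=0 redo_depth=1
After op 3 (type): buf='baz' undo_depth=1 redo_depth=0
After op 4 (type): buf='bazok' undo_depth=2 redo_depth=0
After op 5 (undo): buf='baz' undo_depth=1 redo_depth=1
After op 6 (undo): buf='(empty)' undo_depth=0 redo_depth=2
After op 7 (type): buf='go' undo_depth=1 redo_depth=0
After op 8 (undo): buf='(empty)' undo_depth=0 redo_depth=1

Answer: 0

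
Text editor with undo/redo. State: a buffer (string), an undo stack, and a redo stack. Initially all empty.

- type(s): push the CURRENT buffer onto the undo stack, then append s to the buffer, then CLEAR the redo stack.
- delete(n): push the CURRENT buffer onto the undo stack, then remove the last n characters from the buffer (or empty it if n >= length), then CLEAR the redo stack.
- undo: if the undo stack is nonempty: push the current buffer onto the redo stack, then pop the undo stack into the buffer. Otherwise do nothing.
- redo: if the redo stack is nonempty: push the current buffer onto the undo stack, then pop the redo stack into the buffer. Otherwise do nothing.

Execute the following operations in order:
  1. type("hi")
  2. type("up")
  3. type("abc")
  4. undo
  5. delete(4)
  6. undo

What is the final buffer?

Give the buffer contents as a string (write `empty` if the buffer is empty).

After op 1 (type): buf='hi' undo_depth=1 redo_depth=0
After op 2 (type): buf='hiup' undo_depth=2 redo_depth=0
After op 3 (type): buf='hiupabc' undo_depth=3 redo_depth=0
After op 4 (undo): buf='hiup' undo_depth=2 redo_depth=1
After op 5 (delete): buf='(empty)' undo_depth=3 redo_depth=0
After op 6 (undo): buf='hiup' undo_depth=2 redo_depth=1

Answer: hiup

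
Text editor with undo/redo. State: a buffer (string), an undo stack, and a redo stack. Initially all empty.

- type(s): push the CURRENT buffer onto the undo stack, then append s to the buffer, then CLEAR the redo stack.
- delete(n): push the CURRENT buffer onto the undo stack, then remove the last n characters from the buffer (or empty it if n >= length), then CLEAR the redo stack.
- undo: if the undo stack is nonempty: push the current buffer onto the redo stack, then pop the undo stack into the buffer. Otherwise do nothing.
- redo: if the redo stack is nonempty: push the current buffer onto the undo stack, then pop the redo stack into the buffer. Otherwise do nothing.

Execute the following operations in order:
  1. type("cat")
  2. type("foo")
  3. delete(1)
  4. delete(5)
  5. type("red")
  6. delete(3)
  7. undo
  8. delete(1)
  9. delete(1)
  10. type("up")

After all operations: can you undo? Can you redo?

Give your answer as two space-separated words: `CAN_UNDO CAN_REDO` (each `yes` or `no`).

Answer: yes no

Derivation:
After op 1 (type): buf='cat' undo_depth=1 redo_depth=0
After op 2 (type): buf='catfoo' undo_depth=2 redo_depth=0
After op 3 (delete): buf='catfo' undo_depth=3 redo_depth=0
After op 4 (delete): buf='(empty)' undo_depth=4 redo_depth=0
After op 5 (type): buf='red' undo_depth=5 redo_depth=0
After op 6 (delete): buf='(empty)' undo_depth=6 redo_depth=0
After op 7 (undo): buf='red' undo_depth=5 redo_depth=1
After op 8 (delete): buf='re' undo_depth=6 redo_depth=0
After op 9 (delete): buf='r' undo_depth=7 redo_depth=0
After op 10 (type): buf='rup' undo_depth=8 redo_depth=0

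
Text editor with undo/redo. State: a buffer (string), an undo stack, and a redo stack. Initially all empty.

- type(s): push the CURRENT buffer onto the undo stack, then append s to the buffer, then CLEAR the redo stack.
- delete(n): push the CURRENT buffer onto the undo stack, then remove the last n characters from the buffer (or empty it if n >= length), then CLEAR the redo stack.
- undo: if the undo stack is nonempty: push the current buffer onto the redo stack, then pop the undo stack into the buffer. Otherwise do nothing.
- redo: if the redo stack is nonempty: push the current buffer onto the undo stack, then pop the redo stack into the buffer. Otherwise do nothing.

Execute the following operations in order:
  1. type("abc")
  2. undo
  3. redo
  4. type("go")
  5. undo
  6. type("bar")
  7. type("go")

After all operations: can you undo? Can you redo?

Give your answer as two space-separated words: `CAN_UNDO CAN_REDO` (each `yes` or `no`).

Answer: yes no

Derivation:
After op 1 (type): buf='abc' undo_depth=1 redo_depth=0
After op 2 (undo): buf='(empty)' undo_depth=0 redo_depth=1
After op 3 (redo): buf='abc' undo_depth=1 redo_depth=0
After op 4 (type): buf='abcgo' undo_depth=2 redo_depth=0
After op 5 (undo): buf='abc' undo_depth=1 redo_depth=1
After op 6 (type): buf='abcbar' undo_depth=2 redo_depth=0
After op 7 (type): buf='abcbargo' undo_depth=3 redo_depth=0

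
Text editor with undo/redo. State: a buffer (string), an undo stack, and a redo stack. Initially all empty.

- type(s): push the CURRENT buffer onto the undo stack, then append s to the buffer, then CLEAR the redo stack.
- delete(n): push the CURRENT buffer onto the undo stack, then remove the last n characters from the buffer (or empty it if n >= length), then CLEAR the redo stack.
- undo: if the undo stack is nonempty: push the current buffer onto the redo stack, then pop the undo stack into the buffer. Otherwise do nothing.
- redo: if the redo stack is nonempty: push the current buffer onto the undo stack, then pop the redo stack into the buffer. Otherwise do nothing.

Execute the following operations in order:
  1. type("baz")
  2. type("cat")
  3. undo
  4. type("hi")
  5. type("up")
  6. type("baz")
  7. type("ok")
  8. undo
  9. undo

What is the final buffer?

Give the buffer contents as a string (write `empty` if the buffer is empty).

Answer: bazhiup

Derivation:
After op 1 (type): buf='baz' undo_depth=1 redo_depth=0
After op 2 (type): buf='bazcat' undo_depth=2 redo_depth=0
After op 3 (undo): buf='baz' undo_depth=1 redo_depth=1
After op 4 (type): buf='bazhi' undo_depth=2 redo_depth=0
After op 5 (type): buf='bazhiup' undo_depth=3 redo_depth=0
After op 6 (type): buf='bazhiupbaz' undo_depth=4 redo_depth=0
After op 7 (type): buf='bazhiupbazok' undo_depth=5 redo_depth=0
After op 8 (undo): buf='bazhiupbaz' undo_depth=4 redo_depth=1
After op 9 (undo): buf='bazhiup' undo_depth=3 redo_depth=2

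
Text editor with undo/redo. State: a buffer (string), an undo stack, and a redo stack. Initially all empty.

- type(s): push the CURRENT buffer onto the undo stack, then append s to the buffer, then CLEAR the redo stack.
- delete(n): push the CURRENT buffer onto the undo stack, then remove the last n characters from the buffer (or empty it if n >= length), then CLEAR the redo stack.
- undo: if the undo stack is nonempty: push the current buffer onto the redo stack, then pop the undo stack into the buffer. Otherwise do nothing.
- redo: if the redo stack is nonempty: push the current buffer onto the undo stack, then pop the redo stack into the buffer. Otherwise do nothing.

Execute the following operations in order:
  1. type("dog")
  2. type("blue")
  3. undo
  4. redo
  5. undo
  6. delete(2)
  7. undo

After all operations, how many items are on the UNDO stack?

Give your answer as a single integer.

Answer: 1

Derivation:
After op 1 (type): buf='dog' undo_depth=1 redo_depth=0
After op 2 (type): buf='dogblue' undo_depth=2 redo_depth=0
After op 3 (undo): buf='dog' undo_depth=1 redo_depth=1
After op 4 (redo): buf='dogblue' undo_depth=2 redo_depth=0
After op 5 (undo): buf='dog' undo_depth=1 redo_depth=1
After op 6 (delete): buf='d' undo_depth=2 redo_depth=0
After op 7 (undo): buf='dog' undo_depth=1 redo_depth=1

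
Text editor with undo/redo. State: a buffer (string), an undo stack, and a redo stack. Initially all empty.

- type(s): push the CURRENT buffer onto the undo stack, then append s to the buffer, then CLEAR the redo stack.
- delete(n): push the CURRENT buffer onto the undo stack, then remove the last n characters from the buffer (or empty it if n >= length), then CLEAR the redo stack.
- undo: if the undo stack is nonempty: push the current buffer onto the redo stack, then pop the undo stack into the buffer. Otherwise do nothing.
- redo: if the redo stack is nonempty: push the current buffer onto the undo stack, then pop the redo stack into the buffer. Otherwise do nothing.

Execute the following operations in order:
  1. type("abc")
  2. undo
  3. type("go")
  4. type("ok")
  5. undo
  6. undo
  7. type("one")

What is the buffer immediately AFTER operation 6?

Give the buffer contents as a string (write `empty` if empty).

After op 1 (type): buf='abc' undo_depth=1 redo_depth=0
After op 2 (undo): buf='(empty)' undo_depth=0 redo_depth=1
After op 3 (type): buf='go' undo_depth=1 redo_depth=0
After op 4 (type): buf='gook' undo_depth=2 redo_depth=0
After op 5 (undo): buf='go' undo_depth=1 redo_depth=1
After op 6 (undo): buf='(empty)' undo_depth=0 redo_depth=2

Answer: empty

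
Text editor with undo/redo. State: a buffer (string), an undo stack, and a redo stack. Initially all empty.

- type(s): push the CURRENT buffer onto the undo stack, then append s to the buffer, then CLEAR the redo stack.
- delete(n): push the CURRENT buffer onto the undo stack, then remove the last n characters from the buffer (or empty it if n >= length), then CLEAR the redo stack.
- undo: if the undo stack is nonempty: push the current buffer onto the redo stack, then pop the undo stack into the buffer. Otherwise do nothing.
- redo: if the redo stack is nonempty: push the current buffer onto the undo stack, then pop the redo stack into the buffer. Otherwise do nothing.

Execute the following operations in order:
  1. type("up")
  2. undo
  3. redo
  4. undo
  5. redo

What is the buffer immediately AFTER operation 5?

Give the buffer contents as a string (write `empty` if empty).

Answer: up

Derivation:
After op 1 (type): buf='up' undo_depth=1 redo_depth=0
After op 2 (undo): buf='(empty)' undo_depth=0 redo_depth=1
After op 3 (redo): buf='up' undo_depth=1 redo_depth=0
After op 4 (undo): buf='(empty)' undo_depth=0 redo_depth=1
After op 5 (redo): buf='up' undo_depth=1 redo_depth=0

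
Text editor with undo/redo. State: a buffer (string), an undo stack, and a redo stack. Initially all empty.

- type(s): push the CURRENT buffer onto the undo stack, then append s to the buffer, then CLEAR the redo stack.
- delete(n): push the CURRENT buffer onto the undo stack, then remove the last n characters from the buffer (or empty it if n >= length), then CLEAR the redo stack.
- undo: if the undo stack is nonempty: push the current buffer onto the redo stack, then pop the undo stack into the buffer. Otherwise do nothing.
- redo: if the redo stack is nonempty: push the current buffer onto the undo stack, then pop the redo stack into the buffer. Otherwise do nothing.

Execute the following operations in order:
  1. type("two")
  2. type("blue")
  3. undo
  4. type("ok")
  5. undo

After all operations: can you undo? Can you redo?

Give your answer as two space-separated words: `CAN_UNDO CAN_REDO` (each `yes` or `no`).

After op 1 (type): buf='two' undo_depth=1 redo_depth=0
After op 2 (type): buf='twoblue' undo_depth=2 redo_depth=0
After op 3 (undo): buf='two' undo_depth=1 redo_depth=1
After op 4 (type): buf='twook' undo_depth=2 redo_depth=0
After op 5 (undo): buf='two' undo_depth=1 redo_depth=1

Answer: yes yes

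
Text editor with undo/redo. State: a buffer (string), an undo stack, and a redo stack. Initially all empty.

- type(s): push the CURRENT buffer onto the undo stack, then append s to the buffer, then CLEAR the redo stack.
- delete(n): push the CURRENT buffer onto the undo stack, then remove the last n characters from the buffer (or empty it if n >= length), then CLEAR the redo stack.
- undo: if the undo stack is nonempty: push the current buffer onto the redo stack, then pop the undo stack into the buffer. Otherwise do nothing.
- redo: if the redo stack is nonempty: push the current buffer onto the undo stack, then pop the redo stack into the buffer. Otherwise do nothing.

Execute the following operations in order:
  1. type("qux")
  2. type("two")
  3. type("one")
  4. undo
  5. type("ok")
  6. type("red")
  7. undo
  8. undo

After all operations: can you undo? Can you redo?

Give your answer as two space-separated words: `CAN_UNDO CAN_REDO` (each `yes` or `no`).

Answer: yes yes

Derivation:
After op 1 (type): buf='qux' undo_depth=1 redo_depth=0
After op 2 (type): buf='quxtwo' undo_depth=2 redo_depth=0
After op 3 (type): buf='quxtwoone' undo_depth=3 redo_depth=0
After op 4 (undo): buf='quxtwo' undo_depth=2 redo_depth=1
After op 5 (type): buf='quxtwook' undo_depth=3 redo_depth=0
After op 6 (type): buf='quxtwookred' undo_depth=4 redo_depth=0
After op 7 (undo): buf='quxtwook' undo_depth=3 redo_depth=1
After op 8 (undo): buf='quxtwo' undo_depth=2 redo_depth=2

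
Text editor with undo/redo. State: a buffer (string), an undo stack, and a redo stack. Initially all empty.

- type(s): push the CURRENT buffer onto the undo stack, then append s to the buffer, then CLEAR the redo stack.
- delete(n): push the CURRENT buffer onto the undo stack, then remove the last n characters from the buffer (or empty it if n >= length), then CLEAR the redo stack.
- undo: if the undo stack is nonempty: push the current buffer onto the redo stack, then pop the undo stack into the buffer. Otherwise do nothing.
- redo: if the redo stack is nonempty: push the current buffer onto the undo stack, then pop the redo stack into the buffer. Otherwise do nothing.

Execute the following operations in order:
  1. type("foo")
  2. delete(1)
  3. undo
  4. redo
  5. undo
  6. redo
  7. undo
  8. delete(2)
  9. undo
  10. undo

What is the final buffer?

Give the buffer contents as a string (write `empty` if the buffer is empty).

After op 1 (type): buf='foo' undo_depth=1 redo_depth=0
After op 2 (delete): buf='fo' undo_depth=2 redo_depth=0
After op 3 (undo): buf='foo' undo_depth=1 redo_depth=1
After op 4 (redo): buf='fo' undo_depth=2 redo_depth=0
After op 5 (undo): buf='foo' undo_depth=1 redo_depth=1
After op 6 (redo): buf='fo' undo_depth=2 redo_depth=0
After op 7 (undo): buf='foo' undo_depth=1 redo_depth=1
After op 8 (delete): buf='f' undo_depth=2 redo_depth=0
After op 9 (undo): buf='foo' undo_depth=1 redo_depth=1
After op 10 (undo): buf='(empty)' undo_depth=0 redo_depth=2

Answer: empty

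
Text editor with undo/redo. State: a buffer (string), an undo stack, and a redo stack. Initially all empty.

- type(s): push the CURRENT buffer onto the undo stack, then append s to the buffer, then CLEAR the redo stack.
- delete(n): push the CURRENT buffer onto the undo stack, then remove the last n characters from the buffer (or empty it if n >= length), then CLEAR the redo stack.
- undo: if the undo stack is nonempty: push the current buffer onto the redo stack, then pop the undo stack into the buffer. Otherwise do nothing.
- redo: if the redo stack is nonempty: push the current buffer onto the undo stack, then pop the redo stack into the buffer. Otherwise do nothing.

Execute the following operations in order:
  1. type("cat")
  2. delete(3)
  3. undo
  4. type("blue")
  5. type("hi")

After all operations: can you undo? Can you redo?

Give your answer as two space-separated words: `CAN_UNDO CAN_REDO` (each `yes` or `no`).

Answer: yes no

Derivation:
After op 1 (type): buf='cat' undo_depth=1 redo_depth=0
After op 2 (delete): buf='(empty)' undo_depth=2 redo_depth=0
After op 3 (undo): buf='cat' undo_depth=1 redo_depth=1
After op 4 (type): buf='catblue' undo_depth=2 redo_depth=0
After op 5 (type): buf='catbluehi' undo_depth=3 redo_depth=0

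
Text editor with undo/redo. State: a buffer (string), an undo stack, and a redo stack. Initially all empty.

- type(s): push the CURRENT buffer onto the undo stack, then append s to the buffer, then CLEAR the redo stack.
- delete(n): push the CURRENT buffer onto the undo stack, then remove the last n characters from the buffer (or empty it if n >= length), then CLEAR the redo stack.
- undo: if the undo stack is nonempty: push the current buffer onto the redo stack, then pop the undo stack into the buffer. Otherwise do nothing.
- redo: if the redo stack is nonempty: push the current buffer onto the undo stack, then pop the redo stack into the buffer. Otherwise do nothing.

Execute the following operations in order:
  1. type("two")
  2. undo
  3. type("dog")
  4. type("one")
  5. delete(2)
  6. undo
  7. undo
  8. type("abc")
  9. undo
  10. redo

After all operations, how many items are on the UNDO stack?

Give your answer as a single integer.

Answer: 2

Derivation:
After op 1 (type): buf='two' undo_depth=1 redo_depth=0
After op 2 (undo): buf='(empty)' undo_depth=0 redo_depth=1
After op 3 (type): buf='dog' undo_depth=1 redo_depth=0
After op 4 (type): buf='dogone' undo_depth=2 redo_depth=0
After op 5 (delete): buf='dogo' undo_depth=3 redo_depth=0
After op 6 (undo): buf='dogone' undo_depth=2 redo_depth=1
After op 7 (undo): buf='dog' undo_depth=1 redo_depth=2
After op 8 (type): buf='dogabc' undo_depth=2 redo_depth=0
After op 9 (undo): buf='dog' undo_depth=1 redo_depth=1
After op 10 (redo): buf='dogabc' undo_depth=2 redo_depth=0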